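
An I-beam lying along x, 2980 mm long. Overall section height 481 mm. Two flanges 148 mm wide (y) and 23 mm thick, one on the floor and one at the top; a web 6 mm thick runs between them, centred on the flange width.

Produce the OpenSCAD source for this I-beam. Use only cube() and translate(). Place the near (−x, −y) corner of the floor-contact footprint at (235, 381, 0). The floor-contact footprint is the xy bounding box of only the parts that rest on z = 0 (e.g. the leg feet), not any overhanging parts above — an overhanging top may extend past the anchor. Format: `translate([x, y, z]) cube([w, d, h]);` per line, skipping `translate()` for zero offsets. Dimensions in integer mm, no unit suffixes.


translate([235, 381, 0]) cube([2980, 148, 23]);
translate([235, 452, 23]) cube([2980, 6, 435]);
translate([235, 381, 458]) cube([2980, 148, 23]);


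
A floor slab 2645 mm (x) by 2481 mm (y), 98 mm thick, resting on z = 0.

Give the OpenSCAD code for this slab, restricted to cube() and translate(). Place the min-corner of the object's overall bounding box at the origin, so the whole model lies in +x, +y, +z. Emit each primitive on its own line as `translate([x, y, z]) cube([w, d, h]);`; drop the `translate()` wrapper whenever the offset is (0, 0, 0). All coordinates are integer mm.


cube([2645, 2481, 98]);


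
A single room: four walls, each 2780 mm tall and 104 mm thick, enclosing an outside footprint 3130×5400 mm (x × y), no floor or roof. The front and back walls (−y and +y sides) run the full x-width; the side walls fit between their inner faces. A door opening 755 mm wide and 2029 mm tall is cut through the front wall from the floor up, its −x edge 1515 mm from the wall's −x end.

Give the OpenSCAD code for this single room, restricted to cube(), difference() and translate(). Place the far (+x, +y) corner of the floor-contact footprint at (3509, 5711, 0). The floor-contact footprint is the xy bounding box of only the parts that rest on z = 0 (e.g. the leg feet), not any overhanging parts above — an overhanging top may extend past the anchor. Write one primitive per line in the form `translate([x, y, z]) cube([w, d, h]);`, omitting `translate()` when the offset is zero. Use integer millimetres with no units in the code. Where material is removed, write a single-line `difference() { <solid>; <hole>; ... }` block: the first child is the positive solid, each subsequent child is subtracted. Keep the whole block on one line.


difference() { translate([379, 311, 0]) cube([3130, 104, 2780]); translate([1894, 311, 0]) cube([755, 104, 2029]); }
translate([379, 5607, 0]) cube([3130, 104, 2780]);
translate([379, 415, 0]) cube([104, 5192, 2780]);
translate([3405, 415, 0]) cube([104, 5192, 2780]);


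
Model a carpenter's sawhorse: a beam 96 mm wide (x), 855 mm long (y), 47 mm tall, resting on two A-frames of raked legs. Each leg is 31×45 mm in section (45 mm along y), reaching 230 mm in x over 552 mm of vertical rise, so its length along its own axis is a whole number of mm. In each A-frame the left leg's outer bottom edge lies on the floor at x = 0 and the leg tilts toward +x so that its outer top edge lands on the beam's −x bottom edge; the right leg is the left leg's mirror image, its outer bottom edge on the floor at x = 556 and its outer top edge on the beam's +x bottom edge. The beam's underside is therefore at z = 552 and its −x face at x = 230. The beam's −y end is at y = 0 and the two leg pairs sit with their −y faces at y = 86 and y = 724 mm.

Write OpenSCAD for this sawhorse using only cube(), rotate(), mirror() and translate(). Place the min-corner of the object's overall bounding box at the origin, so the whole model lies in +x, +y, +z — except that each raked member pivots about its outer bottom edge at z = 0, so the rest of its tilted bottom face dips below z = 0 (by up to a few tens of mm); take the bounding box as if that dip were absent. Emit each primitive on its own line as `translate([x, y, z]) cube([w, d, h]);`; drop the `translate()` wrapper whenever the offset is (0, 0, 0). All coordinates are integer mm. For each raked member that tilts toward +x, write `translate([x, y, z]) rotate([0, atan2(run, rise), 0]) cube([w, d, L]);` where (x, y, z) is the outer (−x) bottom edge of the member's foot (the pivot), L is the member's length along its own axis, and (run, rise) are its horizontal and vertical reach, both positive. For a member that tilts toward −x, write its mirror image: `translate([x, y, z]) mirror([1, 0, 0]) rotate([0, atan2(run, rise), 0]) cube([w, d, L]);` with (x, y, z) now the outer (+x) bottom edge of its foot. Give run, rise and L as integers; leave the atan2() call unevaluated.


// leg length = √(230² + 552²) = 598
// right-leg outer foot x = 2·230 + 96 = 556
// beam min-corner = (230, 0, 552)
translate([230, 0, 552]) cube([96, 855, 47]);
translate([0, 86, 0]) rotate([0, atan2(230, 552), 0]) cube([31, 45, 598]);
translate([556, 86, 0]) mirror([1, 0, 0]) rotate([0, atan2(230, 552), 0]) cube([31, 45, 598]);
translate([0, 724, 0]) rotate([0, atan2(230, 552), 0]) cube([31, 45, 598]);
translate([556, 724, 0]) mirror([1, 0, 0]) rotate([0, atan2(230, 552), 0]) cube([31, 45, 598]);


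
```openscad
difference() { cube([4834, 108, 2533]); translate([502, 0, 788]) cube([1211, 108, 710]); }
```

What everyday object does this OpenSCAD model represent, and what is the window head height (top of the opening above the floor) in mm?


A wall with a window opening. The window head height is 1498 mm.

A wall with a rectangular opening subtracted — a window. Sill at z = 788, opening 710 mm tall, so the head is at 788 + 710 = 1498 mm.


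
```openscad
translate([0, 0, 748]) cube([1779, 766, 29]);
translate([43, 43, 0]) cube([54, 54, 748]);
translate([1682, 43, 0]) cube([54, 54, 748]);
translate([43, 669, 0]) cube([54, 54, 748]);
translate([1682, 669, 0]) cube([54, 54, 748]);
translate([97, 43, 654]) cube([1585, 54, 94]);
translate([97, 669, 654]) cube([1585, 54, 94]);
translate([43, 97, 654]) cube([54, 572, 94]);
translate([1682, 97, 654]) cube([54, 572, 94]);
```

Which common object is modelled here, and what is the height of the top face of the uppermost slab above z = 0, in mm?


A table. The table height is 777 mm.

A 1779×766×29 slab sits at z = 748 on four 54 mm square posts — a table. The top surface is at 748 + 29 = 777 mm.


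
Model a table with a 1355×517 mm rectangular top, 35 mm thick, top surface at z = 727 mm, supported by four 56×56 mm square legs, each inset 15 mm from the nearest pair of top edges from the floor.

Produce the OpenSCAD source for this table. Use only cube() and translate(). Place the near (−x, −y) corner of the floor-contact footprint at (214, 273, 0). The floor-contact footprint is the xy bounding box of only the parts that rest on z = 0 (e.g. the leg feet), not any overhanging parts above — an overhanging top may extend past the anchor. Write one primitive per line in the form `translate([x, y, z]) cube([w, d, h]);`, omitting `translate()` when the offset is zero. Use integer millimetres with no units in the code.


translate([199, 258, 692]) cube([1355, 517, 35]);
translate([214, 273, 0]) cube([56, 56, 692]);
translate([1483, 273, 0]) cube([56, 56, 692]);
translate([214, 704, 0]) cube([56, 56, 692]);
translate([1483, 704, 0]) cube([56, 56, 692]);


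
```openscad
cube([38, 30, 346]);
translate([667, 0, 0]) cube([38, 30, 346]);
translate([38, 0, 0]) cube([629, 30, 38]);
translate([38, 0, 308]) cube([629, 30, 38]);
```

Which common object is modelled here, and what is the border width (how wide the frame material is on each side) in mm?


A picture frame. The border width is 38 mm.

Four thin pieces enclosing a rectangular opening — a picture frame. The two full-height stiles are 346 mm tall; the top rail sits at z = 308 and is 38 mm tall, so the border above the opening is 346 − 308 = 38 mm, matching the stile x-width.


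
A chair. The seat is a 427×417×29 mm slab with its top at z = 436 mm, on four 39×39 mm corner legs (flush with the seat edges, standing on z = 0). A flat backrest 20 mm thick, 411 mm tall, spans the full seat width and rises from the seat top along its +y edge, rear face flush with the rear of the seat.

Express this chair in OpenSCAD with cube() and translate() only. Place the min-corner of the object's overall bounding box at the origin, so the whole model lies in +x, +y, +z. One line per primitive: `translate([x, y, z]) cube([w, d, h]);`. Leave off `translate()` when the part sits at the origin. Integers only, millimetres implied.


translate([0, 0, 407]) cube([427, 417, 29]);
cube([39, 39, 407]);
translate([388, 0, 0]) cube([39, 39, 407]);
translate([0, 378, 0]) cube([39, 39, 407]);
translate([388, 378, 0]) cube([39, 39, 407]);
translate([0, 397, 436]) cube([427, 20, 411]);


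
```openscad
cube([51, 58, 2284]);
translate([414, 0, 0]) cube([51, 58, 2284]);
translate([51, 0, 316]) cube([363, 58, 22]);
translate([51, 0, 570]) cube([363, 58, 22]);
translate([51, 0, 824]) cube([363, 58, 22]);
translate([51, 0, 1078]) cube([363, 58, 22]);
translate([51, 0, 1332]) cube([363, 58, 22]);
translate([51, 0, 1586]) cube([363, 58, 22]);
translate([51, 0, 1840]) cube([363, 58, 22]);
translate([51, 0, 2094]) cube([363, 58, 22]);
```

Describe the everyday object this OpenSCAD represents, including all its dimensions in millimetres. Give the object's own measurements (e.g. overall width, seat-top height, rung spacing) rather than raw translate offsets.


A straight ladder. Two 51×58 mm vertical rails, 2284 mm tall, stand 465 mm apart (outside-to-outside) with their front faces coplanar on the −y side. 8 rungs, each 58 mm deep and 22 mm tall, span between the inner faces of the rails, front faces flush with the rails. The lowest rung's underside is at z = 316 mm and rungs are spaced 254 mm apart (underside to underside).


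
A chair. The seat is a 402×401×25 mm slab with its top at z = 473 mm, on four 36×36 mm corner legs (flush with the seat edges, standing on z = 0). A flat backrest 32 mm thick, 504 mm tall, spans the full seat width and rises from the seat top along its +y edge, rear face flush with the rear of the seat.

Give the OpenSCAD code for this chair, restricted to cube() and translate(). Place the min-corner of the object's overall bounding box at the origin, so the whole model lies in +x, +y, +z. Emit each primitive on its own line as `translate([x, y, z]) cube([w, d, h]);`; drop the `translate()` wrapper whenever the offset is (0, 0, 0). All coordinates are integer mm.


translate([0, 0, 448]) cube([402, 401, 25]);
cube([36, 36, 448]);
translate([366, 0, 0]) cube([36, 36, 448]);
translate([0, 365, 0]) cube([36, 36, 448]);
translate([366, 365, 0]) cube([36, 36, 448]);
translate([0, 369, 473]) cube([402, 32, 504]);


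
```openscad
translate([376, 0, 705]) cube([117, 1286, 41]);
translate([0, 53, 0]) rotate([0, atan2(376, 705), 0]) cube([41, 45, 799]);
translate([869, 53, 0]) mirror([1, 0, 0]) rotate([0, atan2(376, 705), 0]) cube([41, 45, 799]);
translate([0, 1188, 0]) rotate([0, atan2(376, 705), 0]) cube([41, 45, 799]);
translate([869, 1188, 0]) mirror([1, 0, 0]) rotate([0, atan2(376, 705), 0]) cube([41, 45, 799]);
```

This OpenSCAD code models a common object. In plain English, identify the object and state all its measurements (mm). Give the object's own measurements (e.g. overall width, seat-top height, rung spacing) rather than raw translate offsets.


A sawhorse. A 117×1286×41 mm beam (x, y, z) sits on two A-frame leg pairs. Each pair is two raked legs of 41×45 mm section (45 mm along y) splaying symmetrically in x. Each leg rises 705 mm vertically over 376 mm of horizontal reach and is 799 mm long along its own axis. Every leg's outer bottom edge rests on the floor and its outer top edge meets a bottom edge of the beam — the left legs (tilting toward +x) meet the beam's −x bottom edge, the right legs (their mirror images, tilting toward −x) meet its +x bottom edge — so the leg tops tuck under the beam, the beam's underside is 705 mm above the floor, and the feet are 869 mm apart outside-to-outside with the beam centred between them. The two leg pairs are set in 53 mm from either end of the beam.


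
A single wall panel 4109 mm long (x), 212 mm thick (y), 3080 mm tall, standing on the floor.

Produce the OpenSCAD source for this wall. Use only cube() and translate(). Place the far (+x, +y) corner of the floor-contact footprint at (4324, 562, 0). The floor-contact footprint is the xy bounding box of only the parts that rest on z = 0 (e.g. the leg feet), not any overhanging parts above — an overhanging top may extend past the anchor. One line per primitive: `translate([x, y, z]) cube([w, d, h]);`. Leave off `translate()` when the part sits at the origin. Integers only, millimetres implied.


translate([215, 350, 0]) cube([4109, 212, 3080]);


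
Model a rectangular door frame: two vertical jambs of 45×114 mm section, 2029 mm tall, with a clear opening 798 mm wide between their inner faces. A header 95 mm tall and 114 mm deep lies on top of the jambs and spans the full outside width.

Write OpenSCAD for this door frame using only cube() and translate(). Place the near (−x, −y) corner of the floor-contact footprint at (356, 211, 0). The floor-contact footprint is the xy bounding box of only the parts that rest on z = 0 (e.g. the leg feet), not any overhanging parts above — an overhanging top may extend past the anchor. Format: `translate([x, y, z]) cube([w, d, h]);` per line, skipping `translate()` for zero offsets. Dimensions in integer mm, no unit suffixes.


translate([356, 211, 0]) cube([45, 114, 2029]);
translate([1199, 211, 0]) cube([45, 114, 2029]);
translate([356, 211, 2029]) cube([888, 114, 95]);


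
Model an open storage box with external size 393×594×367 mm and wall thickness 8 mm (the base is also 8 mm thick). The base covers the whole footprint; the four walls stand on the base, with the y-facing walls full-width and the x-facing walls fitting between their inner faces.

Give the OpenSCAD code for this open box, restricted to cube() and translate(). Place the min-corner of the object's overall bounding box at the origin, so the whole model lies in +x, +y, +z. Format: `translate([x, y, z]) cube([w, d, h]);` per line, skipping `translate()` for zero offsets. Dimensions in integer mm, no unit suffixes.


cube([393, 594, 8]);
translate([0, 0, 8]) cube([393, 8, 359]);
translate([0, 586, 8]) cube([393, 8, 359]);
translate([0, 8, 8]) cube([8, 578, 359]);
translate([385, 8, 8]) cube([8, 578, 359]);


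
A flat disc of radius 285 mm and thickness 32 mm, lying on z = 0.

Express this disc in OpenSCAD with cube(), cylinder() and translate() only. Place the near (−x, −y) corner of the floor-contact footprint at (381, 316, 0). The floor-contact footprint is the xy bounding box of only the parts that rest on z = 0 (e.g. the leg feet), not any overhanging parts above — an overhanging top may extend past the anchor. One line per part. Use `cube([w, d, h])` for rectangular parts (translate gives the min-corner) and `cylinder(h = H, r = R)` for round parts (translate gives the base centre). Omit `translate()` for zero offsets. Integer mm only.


translate([666, 601, 0]) cylinder(h = 32, r = 285);


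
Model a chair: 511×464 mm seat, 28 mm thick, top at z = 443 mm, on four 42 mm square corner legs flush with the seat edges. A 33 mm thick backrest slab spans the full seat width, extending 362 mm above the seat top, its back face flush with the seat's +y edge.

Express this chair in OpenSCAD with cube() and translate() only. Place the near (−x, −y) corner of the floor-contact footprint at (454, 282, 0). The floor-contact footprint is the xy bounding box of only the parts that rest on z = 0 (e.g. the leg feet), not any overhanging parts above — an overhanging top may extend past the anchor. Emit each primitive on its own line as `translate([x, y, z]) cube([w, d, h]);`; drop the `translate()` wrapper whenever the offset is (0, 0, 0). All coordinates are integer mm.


translate([454, 282, 415]) cube([511, 464, 28]);
translate([454, 282, 0]) cube([42, 42, 415]);
translate([923, 282, 0]) cube([42, 42, 415]);
translate([454, 704, 0]) cube([42, 42, 415]);
translate([923, 704, 0]) cube([42, 42, 415]);
translate([454, 713, 443]) cube([511, 33, 362]);


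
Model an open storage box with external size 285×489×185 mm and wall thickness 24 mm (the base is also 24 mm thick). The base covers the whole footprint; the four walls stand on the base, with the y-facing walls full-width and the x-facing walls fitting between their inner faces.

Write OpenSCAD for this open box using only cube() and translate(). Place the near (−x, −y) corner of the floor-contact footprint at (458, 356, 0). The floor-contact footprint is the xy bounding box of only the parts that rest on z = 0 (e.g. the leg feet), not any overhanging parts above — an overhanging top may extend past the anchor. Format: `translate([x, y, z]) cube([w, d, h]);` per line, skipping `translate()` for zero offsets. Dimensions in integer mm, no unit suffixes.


translate([458, 356, 0]) cube([285, 489, 24]);
translate([458, 356, 24]) cube([285, 24, 161]);
translate([458, 821, 24]) cube([285, 24, 161]);
translate([458, 380, 24]) cube([24, 441, 161]);
translate([719, 380, 24]) cube([24, 441, 161]);


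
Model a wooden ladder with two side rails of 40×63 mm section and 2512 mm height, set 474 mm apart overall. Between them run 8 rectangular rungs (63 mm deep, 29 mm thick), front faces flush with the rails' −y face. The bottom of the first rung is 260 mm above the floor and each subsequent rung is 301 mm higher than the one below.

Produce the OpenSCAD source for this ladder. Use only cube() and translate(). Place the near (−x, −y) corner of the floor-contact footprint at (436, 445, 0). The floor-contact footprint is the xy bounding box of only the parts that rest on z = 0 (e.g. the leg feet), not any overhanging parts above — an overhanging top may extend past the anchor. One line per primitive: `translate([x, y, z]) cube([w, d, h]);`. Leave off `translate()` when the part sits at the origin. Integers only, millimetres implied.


// rung span = 474 - 2*40 = 394
// rung[k] z = 260 + k*301
translate([436, 445, 0]) cube([40, 63, 2512]);
translate([870, 445, 0]) cube([40, 63, 2512]);
translate([476, 445, 260]) cube([394, 63, 29]);
translate([476, 445, 561]) cube([394, 63, 29]);
translate([476, 445, 862]) cube([394, 63, 29]);
translate([476, 445, 1163]) cube([394, 63, 29]);
translate([476, 445, 1464]) cube([394, 63, 29]);
translate([476, 445, 1765]) cube([394, 63, 29]);
translate([476, 445, 2066]) cube([394, 63, 29]);
translate([476, 445, 2367]) cube([394, 63, 29]);


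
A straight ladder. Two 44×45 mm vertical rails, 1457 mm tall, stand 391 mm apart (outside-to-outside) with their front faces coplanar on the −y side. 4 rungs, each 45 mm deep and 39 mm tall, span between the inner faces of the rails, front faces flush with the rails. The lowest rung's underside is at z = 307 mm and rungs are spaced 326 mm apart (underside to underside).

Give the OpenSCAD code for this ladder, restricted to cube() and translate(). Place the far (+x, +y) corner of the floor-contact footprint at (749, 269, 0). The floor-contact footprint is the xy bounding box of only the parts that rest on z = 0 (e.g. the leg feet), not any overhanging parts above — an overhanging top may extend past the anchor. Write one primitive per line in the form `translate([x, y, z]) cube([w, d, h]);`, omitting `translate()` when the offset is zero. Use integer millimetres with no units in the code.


// rung span = 391 - 2*44 = 303
// rung[k] z = 307 + k*326
translate([358, 224, 0]) cube([44, 45, 1457]);
translate([705, 224, 0]) cube([44, 45, 1457]);
translate([402, 224, 307]) cube([303, 45, 39]);
translate([402, 224, 633]) cube([303, 45, 39]);
translate([402, 224, 959]) cube([303, 45, 39]);
translate([402, 224, 1285]) cube([303, 45, 39]);


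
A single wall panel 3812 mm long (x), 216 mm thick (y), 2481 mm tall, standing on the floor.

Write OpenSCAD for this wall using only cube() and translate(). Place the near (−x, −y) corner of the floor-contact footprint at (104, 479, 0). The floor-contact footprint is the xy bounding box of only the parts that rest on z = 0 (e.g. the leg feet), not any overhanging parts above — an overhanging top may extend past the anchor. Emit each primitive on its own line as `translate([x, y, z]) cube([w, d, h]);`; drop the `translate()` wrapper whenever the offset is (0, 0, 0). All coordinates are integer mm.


translate([104, 479, 0]) cube([3812, 216, 2481]);


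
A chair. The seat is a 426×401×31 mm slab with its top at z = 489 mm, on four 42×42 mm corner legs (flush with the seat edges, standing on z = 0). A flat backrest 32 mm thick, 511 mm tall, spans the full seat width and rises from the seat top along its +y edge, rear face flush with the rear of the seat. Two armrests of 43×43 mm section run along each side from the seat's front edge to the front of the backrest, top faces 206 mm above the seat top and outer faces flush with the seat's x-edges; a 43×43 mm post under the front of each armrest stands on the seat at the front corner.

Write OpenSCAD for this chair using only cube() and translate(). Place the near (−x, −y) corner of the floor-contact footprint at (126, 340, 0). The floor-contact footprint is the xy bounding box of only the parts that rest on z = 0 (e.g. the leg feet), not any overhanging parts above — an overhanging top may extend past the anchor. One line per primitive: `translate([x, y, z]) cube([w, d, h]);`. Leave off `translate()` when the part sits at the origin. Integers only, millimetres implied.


translate([126, 340, 458]) cube([426, 401, 31]);
translate([126, 340, 0]) cube([42, 42, 458]);
translate([510, 340, 0]) cube([42, 42, 458]);
translate([126, 699, 0]) cube([42, 42, 458]);
translate([510, 699, 0]) cube([42, 42, 458]);
translate([126, 709, 489]) cube([426, 32, 511]);
translate([126, 340, 652]) cube([43, 369, 43]);
translate([509, 340, 652]) cube([43, 369, 43]);
translate([126, 340, 489]) cube([43, 43, 163]);
translate([509, 340, 489]) cube([43, 43, 163]);


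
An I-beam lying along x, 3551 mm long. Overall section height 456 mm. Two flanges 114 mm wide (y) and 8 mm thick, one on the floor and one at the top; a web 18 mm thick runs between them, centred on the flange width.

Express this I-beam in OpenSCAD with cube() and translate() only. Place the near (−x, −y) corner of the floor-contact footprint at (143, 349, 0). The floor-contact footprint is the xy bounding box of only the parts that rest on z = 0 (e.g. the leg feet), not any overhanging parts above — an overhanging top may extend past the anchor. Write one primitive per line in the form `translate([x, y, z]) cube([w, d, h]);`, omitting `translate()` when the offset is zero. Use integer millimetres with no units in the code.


translate([143, 349, 0]) cube([3551, 114, 8]);
translate([143, 397, 8]) cube([3551, 18, 440]);
translate([143, 349, 448]) cube([3551, 114, 8]);


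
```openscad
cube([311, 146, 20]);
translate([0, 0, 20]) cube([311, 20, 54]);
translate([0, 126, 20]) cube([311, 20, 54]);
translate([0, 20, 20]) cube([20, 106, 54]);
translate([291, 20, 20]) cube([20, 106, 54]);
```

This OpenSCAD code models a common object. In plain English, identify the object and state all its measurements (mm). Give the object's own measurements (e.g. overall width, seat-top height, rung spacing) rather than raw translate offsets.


An open-topped rectangular box: outside dimensions 311×146×74 mm, with a uniform wall and base thickness of 20 mm. The base is a full 311×146 slab on the floor; four walls sit on top of the base. The front and back walls (the −y and +y sides) span the full width; the two side walls fit between them.


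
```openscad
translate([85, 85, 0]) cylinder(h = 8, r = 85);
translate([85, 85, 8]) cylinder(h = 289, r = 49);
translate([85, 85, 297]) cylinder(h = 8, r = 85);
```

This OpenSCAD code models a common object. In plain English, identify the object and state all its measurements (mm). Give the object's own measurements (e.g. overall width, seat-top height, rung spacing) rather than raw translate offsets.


A spool: two coaxial disc flanges of radius 85 mm and thickness 8 mm, joined by a core cylinder of radius 49 mm and height 289 mm. The lower flange rests on z = 0 and the three cylinders share a vertical axis.


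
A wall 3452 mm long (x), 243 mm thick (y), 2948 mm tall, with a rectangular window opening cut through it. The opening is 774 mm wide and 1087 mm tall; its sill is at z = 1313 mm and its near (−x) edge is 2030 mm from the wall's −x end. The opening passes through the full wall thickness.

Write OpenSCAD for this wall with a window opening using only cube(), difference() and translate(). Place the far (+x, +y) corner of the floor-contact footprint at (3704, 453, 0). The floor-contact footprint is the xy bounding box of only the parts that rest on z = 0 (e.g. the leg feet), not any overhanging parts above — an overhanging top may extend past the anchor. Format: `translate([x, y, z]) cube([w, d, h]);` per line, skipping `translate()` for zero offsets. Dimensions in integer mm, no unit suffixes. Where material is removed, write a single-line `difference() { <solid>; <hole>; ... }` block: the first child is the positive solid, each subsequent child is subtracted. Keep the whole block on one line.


difference() { translate([252, 210, 0]) cube([3452, 243, 2948]); translate([2282, 210, 1313]) cube([774, 243, 1087]); }


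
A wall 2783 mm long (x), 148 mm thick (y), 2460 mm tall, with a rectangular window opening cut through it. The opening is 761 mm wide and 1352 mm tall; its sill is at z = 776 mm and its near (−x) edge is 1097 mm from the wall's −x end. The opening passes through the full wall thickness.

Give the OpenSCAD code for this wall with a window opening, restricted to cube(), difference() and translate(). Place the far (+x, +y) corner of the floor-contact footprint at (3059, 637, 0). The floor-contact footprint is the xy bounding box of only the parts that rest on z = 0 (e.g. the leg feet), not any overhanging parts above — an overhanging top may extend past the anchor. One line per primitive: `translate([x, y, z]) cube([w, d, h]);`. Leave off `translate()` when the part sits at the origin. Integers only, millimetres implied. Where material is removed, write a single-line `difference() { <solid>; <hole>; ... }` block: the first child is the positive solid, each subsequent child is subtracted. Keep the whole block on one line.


difference() { translate([276, 489, 0]) cube([2783, 148, 2460]); translate([1373, 489, 776]) cube([761, 148, 1352]); }


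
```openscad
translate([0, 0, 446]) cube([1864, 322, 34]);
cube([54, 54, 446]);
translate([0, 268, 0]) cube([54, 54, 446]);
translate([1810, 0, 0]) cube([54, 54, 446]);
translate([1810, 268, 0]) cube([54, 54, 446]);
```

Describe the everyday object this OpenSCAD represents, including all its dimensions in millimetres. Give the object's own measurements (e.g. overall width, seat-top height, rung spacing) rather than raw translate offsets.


A long wooden bench with a 1864 mm (x) × 322 mm (y) seat, 34 mm thick, its top surface 480 mm above the floor. Four 54 mm square legs at the seat corners, flush with the edges, run from z = 0 to the seat underside.


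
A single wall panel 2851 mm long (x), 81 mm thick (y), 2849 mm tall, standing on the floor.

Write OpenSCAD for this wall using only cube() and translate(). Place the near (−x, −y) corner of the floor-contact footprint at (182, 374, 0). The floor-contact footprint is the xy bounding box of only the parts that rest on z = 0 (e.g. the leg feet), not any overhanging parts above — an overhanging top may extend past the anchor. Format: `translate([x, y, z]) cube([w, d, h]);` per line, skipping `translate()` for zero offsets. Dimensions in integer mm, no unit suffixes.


translate([182, 374, 0]) cube([2851, 81, 2849]);


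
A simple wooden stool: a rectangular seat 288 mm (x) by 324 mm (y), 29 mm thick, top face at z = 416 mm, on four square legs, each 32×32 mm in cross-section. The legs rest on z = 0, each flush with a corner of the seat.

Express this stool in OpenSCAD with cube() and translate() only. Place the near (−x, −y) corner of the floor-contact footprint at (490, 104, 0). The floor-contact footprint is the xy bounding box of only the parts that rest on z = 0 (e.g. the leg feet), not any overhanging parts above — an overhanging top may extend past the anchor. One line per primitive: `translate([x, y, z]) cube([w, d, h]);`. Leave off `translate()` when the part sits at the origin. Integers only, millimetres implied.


// leg_h = 416 - 29 = 387
translate([490, 104, 387]) cube([288, 324, 29]);
translate([490, 104, 0]) cube([32, 32, 387]);
translate([746, 104, 0]) cube([32, 32, 387]);
translate([490, 396, 0]) cube([32, 32, 387]);
translate([746, 396, 0]) cube([32, 32, 387]);


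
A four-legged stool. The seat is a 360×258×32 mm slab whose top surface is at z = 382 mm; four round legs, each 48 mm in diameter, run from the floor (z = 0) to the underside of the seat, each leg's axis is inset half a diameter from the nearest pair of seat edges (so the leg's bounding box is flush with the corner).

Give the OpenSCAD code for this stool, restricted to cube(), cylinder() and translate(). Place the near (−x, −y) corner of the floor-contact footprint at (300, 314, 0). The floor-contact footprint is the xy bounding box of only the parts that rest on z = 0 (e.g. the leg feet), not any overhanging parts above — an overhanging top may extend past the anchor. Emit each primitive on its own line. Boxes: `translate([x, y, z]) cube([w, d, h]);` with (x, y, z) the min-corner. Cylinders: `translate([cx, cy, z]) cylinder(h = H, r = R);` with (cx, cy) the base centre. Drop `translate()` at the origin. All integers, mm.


translate([300, 314, 350]) cube([360, 258, 32]);
translate([324, 338, 0]) cylinder(h = 350, r = 24);
translate([636, 338, 0]) cylinder(h = 350, r = 24);
translate([324, 548, 0]) cylinder(h = 350, r = 24);
translate([636, 548, 0]) cylinder(h = 350, r = 24);


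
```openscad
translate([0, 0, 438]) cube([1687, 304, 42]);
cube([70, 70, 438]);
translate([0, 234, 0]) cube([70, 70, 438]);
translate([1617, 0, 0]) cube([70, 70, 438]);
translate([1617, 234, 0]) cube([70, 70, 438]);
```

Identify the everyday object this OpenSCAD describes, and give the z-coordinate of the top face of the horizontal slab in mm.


A bench. The seat-top height is 480 mm.

A long slab on four corner posts — a bench. The slab sits at z = 438 with thickness 42, so the top is 438 + 42 = 480 mm.


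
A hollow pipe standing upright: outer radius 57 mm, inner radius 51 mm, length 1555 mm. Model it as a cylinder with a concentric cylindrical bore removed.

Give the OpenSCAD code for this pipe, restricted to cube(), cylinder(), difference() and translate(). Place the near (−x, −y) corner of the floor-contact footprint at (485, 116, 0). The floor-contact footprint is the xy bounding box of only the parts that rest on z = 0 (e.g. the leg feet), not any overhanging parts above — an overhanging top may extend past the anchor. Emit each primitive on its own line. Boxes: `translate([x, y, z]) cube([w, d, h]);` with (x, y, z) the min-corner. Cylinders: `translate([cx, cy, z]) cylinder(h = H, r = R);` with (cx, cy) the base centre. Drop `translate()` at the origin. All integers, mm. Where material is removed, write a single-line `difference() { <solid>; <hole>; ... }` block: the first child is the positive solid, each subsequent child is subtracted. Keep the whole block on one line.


difference() { translate([542, 173, 0]) cylinder(h = 1555, r = 57); translate([542, 173, 0]) cylinder(h = 1555, r = 51); }


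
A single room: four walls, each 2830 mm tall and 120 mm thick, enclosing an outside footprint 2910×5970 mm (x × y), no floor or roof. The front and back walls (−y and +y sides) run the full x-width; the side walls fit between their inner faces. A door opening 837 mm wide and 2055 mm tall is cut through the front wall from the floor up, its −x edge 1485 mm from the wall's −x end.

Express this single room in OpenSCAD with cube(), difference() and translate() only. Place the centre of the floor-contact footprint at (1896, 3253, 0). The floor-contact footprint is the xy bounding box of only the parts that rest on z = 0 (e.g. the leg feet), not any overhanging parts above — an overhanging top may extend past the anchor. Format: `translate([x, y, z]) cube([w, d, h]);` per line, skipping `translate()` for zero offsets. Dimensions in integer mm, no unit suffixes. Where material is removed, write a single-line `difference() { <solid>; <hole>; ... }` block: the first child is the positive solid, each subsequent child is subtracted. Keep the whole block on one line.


difference() { translate([441, 268, 0]) cube([2910, 120, 2830]); translate([1926, 268, 0]) cube([837, 120, 2055]); }
translate([441, 6118, 0]) cube([2910, 120, 2830]);
translate([441, 388, 0]) cube([120, 5730, 2830]);
translate([3231, 388, 0]) cube([120, 5730, 2830]);


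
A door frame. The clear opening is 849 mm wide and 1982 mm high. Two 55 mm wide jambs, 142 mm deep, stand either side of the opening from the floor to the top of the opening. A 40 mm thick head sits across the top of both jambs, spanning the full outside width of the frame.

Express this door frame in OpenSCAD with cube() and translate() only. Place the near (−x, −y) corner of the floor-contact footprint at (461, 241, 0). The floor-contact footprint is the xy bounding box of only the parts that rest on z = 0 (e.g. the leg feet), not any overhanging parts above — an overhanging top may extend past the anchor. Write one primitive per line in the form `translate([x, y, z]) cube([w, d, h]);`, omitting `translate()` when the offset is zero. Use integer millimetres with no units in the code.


translate([461, 241, 0]) cube([55, 142, 1982]);
translate([1365, 241, 0]) cube([55, 142, 1982]);
translate([461, 241, 1982]) cube([959, 142, 40]);


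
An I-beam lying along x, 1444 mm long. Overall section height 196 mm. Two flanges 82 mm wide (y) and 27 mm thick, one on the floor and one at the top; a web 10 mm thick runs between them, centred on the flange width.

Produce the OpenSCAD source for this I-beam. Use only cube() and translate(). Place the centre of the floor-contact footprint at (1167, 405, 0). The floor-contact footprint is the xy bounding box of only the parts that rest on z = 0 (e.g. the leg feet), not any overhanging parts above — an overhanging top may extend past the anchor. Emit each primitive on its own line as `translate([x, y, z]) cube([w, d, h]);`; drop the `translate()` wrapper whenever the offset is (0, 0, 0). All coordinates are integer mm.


translate([445, 364, 0]) cube([1444, 82, 27]);
translate([445, 400, 27]) cube([1444, 10, 142]);
translate([445, 364, 169]) cube([1444, 82, 27]);


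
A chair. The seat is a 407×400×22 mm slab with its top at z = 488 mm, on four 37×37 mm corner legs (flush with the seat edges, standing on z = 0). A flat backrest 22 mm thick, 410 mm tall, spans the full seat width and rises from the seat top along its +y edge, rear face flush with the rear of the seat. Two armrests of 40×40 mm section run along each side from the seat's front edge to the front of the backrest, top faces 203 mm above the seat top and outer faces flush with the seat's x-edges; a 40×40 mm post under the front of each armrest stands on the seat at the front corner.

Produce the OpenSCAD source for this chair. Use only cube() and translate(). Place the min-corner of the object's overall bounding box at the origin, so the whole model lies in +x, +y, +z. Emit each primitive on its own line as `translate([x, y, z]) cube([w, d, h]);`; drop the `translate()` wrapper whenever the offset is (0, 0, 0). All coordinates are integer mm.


translate([0, 0, 466]) cube([407, 400, 22]);
cube([37, 37, 466]);
translate([370, 0, 0]) cube([37, 37, 466]);
translate([0, 363, 0]) cube([37, 37, 466]);
translate([370, 363, 0]) cube([37, 37, 466]);
translate([0, 378, 488]) cube([407, 22, 410]);
translate([0, 0, 651]) cube([40, 378, 40]);
translate([367, 0, 651]) cube([40, 378, 40]);
translate([0, 0, 488]) cube([40, 40, 163]);
translate([367, 0, 488]) cube([40, 40, 163]);


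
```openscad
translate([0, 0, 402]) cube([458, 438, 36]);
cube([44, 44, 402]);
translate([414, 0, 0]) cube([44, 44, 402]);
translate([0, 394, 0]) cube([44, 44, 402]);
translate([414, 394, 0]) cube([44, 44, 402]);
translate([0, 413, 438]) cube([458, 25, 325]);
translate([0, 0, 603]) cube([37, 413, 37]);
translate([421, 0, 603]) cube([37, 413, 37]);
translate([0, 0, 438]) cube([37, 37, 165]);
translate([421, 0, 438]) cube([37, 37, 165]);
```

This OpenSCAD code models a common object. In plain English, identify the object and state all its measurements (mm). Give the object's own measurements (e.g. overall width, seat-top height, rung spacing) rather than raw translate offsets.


A chair. The seat is a 458×438×36 mm slab with its top at z = 438 mm, on four 44×44 mm corner legs (flush with the seat edges, standing on z = 0). A flat backrest 25 mm thick, 325 mm tall, spans the full seat width and rises from the seat top along its +y edge, rear face flush with the rear of the seat. Two armrests of 37×37 mm section run along each side from the seat's front edge to the front of the backrest, top faces 202 mm above the seat top and outer faces flush with the seat's x-edges; a 37×37 mm post under the front of each armrest stands on the seat at the front corner.


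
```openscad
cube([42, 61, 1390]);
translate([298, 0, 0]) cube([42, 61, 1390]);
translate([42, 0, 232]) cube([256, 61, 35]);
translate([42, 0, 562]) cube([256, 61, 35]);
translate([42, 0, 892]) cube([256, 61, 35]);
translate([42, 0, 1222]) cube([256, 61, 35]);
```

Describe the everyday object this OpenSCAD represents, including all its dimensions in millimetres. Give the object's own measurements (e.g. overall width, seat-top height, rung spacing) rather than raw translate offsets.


A straight ladder. Two 42×61 mm vertical rails, 1390 mm tall, stand 340 mm apart (outside-to-outside) with their front faces coplanar on the −y side. 4 rungs, each 61 mm deep and 35 mm tall, span between the inner faces of the rails, front faces flush with the rails. The lowest rung's underside is at z = 232 mm and rungs are spaced 330 mm apart (underside to underside).


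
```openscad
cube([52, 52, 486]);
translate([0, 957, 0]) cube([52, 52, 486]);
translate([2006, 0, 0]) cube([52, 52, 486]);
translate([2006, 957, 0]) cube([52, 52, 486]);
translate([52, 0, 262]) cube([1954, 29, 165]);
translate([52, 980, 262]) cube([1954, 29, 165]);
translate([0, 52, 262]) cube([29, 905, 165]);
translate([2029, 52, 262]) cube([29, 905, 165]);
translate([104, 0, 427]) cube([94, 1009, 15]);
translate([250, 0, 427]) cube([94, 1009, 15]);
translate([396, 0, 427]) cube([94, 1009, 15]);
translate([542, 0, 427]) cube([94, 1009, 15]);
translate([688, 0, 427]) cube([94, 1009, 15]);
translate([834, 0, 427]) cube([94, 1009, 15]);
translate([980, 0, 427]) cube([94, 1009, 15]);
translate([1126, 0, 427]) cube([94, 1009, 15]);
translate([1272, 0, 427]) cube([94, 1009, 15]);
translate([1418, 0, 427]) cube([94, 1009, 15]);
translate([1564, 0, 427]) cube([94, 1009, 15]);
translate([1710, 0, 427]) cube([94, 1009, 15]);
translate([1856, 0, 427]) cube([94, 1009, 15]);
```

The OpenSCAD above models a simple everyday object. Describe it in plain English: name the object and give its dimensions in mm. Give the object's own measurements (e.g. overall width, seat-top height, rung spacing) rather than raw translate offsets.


A bed frame 2058 mm long (x) by 1009 mm wide (y). Four 52×52 mm corner posts, 486 mm tall, at the corners of the footprint. Four rails of 29 mm thickness and 165 mm height run between adjacent posts with their undersides at z = 262 mm, their outer faces flush with the outside of the frame (the two x-running rails run between the posts' inner faces; the two y-running rails run between the posts' inner faces). 13 slats, each 94 mm wide (x) and 15 mm thick, lie across the top of the two x-running rails, running the full 1009 mm width of the frame in y; along x they sit between the end posts with a 52 mm gap after the −x posts and between neighbouring slats, leaving 56 mm before the +x posts.
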